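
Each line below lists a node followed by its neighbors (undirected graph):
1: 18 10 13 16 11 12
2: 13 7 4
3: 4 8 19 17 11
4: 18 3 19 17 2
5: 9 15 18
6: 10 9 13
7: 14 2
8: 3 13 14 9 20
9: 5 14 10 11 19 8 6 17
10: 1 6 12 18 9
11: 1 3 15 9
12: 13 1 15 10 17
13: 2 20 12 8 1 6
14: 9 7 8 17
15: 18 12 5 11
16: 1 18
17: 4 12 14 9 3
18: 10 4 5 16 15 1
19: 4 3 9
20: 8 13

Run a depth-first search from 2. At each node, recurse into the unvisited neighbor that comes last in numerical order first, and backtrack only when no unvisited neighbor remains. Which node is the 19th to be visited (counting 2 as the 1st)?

5

Visit 2
2 → 13
13 → 20
20 → 8
8 → 14
14 → 17
17 → 12
12 → 15
15 → 18
18 → 16
16 → 1
1 → 11
11 → 9
9 → 19
19 → 4
4 → 3
9 → 10
10 → 6
9 → 5
14 → 7

Visit order: 2, 13, 20, 8, 14, 17, 12, 15, 18, 16, 1, 11, 9, 19, 4, 3, 10, 6, 5, 7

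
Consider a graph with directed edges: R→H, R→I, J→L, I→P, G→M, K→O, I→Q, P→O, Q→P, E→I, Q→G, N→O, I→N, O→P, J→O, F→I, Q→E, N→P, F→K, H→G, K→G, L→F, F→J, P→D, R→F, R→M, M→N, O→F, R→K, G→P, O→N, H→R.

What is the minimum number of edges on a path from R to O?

Level 0: R
Level 1: F, H, I, K, M
Level 2: G, J, N, O, P, Q
Level 3: D, E, L
O first appears at level 2.

2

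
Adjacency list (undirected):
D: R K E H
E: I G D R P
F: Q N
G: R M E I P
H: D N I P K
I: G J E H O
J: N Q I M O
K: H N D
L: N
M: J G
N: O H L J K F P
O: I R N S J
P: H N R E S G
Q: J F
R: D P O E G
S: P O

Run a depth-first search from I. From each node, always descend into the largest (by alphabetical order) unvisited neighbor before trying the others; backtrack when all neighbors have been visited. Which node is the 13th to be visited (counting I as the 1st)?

Visit I
I → O
O → S
S → P
P → R
R → G
G → M
M → J
J → Q
Q → F
F → N
N → L
N → K
K → H
H → D
D → E

Visit order: I, O, S, P, R, G, M, J, Q, F, N, L, K, H, D, E

K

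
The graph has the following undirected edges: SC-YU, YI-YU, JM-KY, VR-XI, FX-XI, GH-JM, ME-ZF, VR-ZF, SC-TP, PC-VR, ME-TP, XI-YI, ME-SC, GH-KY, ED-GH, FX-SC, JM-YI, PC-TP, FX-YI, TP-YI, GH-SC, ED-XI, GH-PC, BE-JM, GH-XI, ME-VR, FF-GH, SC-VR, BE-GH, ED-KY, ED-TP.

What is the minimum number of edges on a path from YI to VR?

2

Level 0: YI
Level 1: FX, JM, TP, XI, YU
Level 2: BE, ED, GH, KY, ME, PC, SC, VR
Level 3: FF, ZF
VR first appears at level 2.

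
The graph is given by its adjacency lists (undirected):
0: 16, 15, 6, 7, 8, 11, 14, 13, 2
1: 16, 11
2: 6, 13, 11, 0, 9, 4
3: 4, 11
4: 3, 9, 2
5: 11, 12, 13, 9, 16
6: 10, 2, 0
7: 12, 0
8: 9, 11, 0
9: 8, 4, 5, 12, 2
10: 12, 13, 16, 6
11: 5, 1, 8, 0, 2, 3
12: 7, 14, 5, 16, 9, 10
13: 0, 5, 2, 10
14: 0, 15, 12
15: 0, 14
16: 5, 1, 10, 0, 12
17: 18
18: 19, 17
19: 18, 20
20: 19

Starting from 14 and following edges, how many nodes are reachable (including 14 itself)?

BFS from 14 visits: 14, 0, 15, 12, 16, 6, 7, 8, 11, 13, 2, 5, 9, 10, 1, 3, 4
Reachable nodes: 17 of 21 total.

17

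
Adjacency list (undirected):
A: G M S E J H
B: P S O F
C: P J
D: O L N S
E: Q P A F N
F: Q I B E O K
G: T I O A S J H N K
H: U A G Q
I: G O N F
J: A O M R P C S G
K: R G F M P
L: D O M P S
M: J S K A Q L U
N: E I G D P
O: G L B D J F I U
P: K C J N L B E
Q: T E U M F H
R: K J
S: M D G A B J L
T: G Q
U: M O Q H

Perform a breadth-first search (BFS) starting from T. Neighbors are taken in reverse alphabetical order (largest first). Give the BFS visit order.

Visit T; enqueue Q, G → queue [Q, G]
Visit Q; enqueue U, M, H, F, E → queue [G, U, M, H, F, E]
Visit G; enqueue S, O, N, K, J, I, A → queue [U, M, H, F, E, S, O, N, K, J, I, A]
Visit U → queue [M, H, F, E, S, O, N, K, J, I, A]
Visit M; enqueue L → queue [H, F, E, S, O, N, K, J, I, A, L]
Visit H → queue [F, E, S, O, N, K, J, I, A, L]
Visit F; enqueue B → queue [E, S, O, N, K, J, I, A, L, B]
Visit E; enqueue P → queue [S, O, N, K, J, I, A, L, B, P]
Visit S; enqueue D → queue [O, N, K, J, I, A, L, B, P, D]
Visit O → queue [N, K, J, I, A, L, B, P, D]
Visit N → queue [K, J, I, A, L, B, P, D]
Visit K; enqueue R → queue [J, I, A, L, B, P, D, R]
Visit J; enqueue C → queue [I, A, L, B, P, D, R, C]
Visit I → queue [A, L, B, P, D, R, C]
Visit A → queue [L, B, P, D, R, C]
Visit L → queue [B, P, D, R, C]
Visit B → queue [P, D, R, C]
Visit P → queue [D, R, C]
Visit D → queue [R, C]
Visit R → queue [C]
Visit C → queue []

T Q G U M H F E S O N K J I A L B P D R C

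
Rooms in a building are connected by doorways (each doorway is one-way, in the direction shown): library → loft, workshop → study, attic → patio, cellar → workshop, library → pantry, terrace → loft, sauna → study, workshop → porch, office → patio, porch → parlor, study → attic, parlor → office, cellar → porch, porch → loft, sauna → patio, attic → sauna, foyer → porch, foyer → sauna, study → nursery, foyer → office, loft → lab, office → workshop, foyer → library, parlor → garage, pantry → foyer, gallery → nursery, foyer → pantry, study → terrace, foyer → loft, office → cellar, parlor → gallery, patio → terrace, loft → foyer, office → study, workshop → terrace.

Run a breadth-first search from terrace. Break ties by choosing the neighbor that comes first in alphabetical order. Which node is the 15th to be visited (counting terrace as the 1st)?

attic

Visit terrace; enqueue loft → queue [loft]
Visit loft; enqueue foyer, lab → queue [foyer, lab]
Visit foyer; enqueue library, office, pantry, porch, sauna → queue [lab, library, office, pantry, porch, sauna]
Visit lab → queue [library, office, pantry, porch, sauna]
Visit library → queue [office, pantry, porch, sauna]
Visit office; enqueue cellar, patio, study, workshop → queue [pantry, porch, sauna, cellar, patio, study, workshop]
Visit pantry → queue [porch, sauna, cellar, patio, study, workshop]
Visit porch; enqueue parlor → queue [sauna, cellar, patio, study, workshop, parlor]
Visit sauna → queue [cellar, patio, study, workshop, parlor]
Visit cellar → queue [patio, study, workshop, parlor]
Visit patio → queue [study, workshop, parlor]
Visit study; enqueue attic, nursery → queue [workshop, parlor, attic, nursery]
Visit workshop → queue [parlor, attic, nursery]
Visit parlor; enqueue gallery, garage → queue [attic, nursery, gallery, garage]
Visit attic → queue [nursery, gallery, garage]
Visit nursery → queue [gallery, garage]
Visit gallery → queue [garage]
Visit garage → queue []

Visit order: terrace, loft, foyer, lab, library, office, pantry, porch, sauna, cellar, patio, study, workshop, parlor, attic, nursery, gallery, garage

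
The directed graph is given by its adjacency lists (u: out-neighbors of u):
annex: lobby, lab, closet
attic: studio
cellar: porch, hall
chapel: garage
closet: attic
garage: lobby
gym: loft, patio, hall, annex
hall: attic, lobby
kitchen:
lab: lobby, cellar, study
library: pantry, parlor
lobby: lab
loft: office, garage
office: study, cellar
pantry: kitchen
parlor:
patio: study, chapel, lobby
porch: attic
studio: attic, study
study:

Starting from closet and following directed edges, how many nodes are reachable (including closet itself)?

4

BFS from closet visits: closet, attic, studio, study
Reachable nodes: 4 of 20 total.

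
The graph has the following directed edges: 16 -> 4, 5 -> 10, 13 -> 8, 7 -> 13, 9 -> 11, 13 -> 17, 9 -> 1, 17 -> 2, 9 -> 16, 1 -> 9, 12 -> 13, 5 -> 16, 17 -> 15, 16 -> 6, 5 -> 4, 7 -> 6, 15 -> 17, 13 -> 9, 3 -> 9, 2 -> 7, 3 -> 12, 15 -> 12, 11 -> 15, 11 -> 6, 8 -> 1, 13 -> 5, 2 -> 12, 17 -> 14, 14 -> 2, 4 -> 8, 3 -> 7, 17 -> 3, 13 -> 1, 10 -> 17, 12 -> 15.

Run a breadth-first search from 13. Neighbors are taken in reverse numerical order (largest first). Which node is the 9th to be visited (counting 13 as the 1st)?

Visit 13; enqueue 17, 9, 8, 5, 1 → queue [17, 9, 8, 5, 1]
Visit 17; enqueue 15, 14, 3, 2 → queue [9, 8, 5, 1, 15, 14, 3, 2]
Visit 9; enqueue 16, 11 → queue [8, 5, 1, 15, 14, 3, 2, 16, 11]
Visit 8 → queue [5, 1, 15, 14, 3, 2, 16, 11]
Visit 5; enqueue 10, 4 → queue [1, 15, 14, 3, 2, 16, 11, 10, 4]
Visit 1 → queue [15, 14, 3, 2, 16, 11, 10, 4]
Visit 15; enqueue 12 → queue [14, 3, 2, 16, 11, 10, 4, 12]
Visit 14 → queue [3, 2, 16, 11, 10, 4, 12]
Visit 3; enqueue 7 → queue [2, 16, 11, 10, 4, 12, 7]
Visit 2 → queue [16, 11, 10, 4, 12, 7]
Visit 16; enqueue 6 → queue [11, 10, 4, 12, 7, 6]
Visit 11 → queue [10, 4, 12, 7, 6]
Visit 10 → queue [4, 12, 7, 6]
Visit 4 → queue [12, 7, 6]
Visit 12 → queue [7, 6]
Visit 7 → queue [6]
Visit 6 → queue []

Visit order: 13, 17, 9, 8, 5, 1, 15, 14, 3, 2, 16, 11, 10, 4, 12, 7, 6

3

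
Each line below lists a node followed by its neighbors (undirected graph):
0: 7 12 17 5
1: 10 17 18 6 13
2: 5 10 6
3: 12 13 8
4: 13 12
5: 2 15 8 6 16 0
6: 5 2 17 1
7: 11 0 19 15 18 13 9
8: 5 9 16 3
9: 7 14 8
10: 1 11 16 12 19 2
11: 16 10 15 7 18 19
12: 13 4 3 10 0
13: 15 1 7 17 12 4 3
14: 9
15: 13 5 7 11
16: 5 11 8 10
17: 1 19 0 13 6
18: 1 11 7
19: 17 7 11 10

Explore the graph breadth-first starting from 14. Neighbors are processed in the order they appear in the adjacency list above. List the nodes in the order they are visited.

Visit 14; enqueue 9 → queue [9]
Visit 9; enqueue 7, 8 → queue [7, 8]
Visit 7; enqueue 11, 0, 19, 15, 18, 13 → queue [8, 11, 0, 19, 15, 18, 13]
Visit 8; enqueue 5, 16, 3 → queue [11, 0, 19, 15, 18, 13, 5, 16, 3]
Visit 11; enqueue 10 → queue [0, 19, 15, 18, 13, 5, 16, 3, 10]
Visit 0; enqueue 12, 17 → queue [19, 15, 18, 13, 5, 16, 3, 10, 12, 17]
Visit 19 → queue [15, 18, 13, 5, 16, 3, 10, 12, 17]
Visit 15 → queue [18, 13, 5, 16, 3, 10, 12, 17]
Visit 18; enqueue 1 → queue [13, 5, 16, 3, 10, 12, 17, 1]
Visit 13; enqueue 4 → queue [5, 16, 3, 10, 12, 17, 1, 4]
Visit 5; enqueue 2, 6 → queue [16, 3, 10, 12, 17, 1, 4, 2, 6]
Visit 16 → queue [3, 10, 12, 17, 1, 4, 2, 6]
Visit 3 → queue [10, 12, 17, 1, 4, 2, 6]
Visit 10 → queue [12, 17, 1, 4, 2, 6]
Visit 12 → queue [17, 1, 4, 2, 6]
Visit 17 → queue [1, 4, 2, 6]
Visit 1 → queue [4, 2, 6]
Visit 4 → queue [2, 6]
Visit 2 → queue [6]
Visit 6 → queue []

14, 9, 7, 8, 11, 0, 19, 15, 18, 13, 5, 16, 3, 10, 12, 17, 1, 4, 2, 6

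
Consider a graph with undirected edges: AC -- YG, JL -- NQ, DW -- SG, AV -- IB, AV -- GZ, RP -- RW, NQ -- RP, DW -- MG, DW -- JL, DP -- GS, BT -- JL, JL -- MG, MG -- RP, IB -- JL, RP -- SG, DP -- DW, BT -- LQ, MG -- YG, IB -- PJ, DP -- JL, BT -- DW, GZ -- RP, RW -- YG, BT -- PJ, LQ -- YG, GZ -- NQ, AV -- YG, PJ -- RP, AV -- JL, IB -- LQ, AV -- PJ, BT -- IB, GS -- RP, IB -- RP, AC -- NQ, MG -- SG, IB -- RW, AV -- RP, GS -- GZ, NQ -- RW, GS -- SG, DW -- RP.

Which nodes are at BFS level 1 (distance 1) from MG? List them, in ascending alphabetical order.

DW, JL, RP, SG, YG

Level 0: MG
Level 1: DW, JL, RP, SG, YG
Level 2: AC, AV, BT, DP, GS, GZ, IB, LQ, NQ, PJ, RW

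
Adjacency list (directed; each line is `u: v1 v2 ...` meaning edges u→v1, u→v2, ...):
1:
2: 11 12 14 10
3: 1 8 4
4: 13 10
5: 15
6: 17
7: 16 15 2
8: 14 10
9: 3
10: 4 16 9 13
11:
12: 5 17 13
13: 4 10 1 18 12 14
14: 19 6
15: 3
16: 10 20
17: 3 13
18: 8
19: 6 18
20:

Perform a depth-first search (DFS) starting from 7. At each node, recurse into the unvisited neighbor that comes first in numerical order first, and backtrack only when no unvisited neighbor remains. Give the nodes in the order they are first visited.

Visit 7
7 → 2
2 → 10
10 → 4
4 → 13
13 → 1
13 → 12
12 → 5
5 → 15
15 → 3
3 → 8
8 → 14
14 → 6
6 → 17
14 → 19
19 → 18
10 → 9
10 → 16
16 → 20
2 → 11

7, 2, 10, 4, 13, 1, 12, 5, 15, 3, 8, 14, 6, 17, 19, 18, 9, 16, 20, 11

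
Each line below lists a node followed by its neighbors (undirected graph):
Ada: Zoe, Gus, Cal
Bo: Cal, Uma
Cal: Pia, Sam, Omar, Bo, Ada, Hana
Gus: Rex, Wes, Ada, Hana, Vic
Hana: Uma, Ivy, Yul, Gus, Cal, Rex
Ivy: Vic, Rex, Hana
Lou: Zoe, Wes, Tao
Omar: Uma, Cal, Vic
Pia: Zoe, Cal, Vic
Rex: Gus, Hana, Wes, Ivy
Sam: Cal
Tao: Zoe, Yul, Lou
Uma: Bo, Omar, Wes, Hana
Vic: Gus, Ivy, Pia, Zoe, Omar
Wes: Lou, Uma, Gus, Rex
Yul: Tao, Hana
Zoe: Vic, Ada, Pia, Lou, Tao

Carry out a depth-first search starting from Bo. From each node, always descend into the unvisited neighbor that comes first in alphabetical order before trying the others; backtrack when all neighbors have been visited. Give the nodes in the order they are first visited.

Visit Bo
Bo → Cal
Cal → Ada
Ada → Gus
Gus → Hana
Hana → Ivy
Ivy → Rex
Rex → Wes
Wes → Lou
Lou → Tao
Tao → Yul
Tao → Zoe
Zoe → Pia
Pia → Vic
Vic → Omar
Omar → Uma
Cal → Sam

Bo, Cal, Ada, Gus, Hana, Ivy, Rex, Wes, Lou, Tao, Yul, Zoe, Pia, Vic, Omar, Uma, Sam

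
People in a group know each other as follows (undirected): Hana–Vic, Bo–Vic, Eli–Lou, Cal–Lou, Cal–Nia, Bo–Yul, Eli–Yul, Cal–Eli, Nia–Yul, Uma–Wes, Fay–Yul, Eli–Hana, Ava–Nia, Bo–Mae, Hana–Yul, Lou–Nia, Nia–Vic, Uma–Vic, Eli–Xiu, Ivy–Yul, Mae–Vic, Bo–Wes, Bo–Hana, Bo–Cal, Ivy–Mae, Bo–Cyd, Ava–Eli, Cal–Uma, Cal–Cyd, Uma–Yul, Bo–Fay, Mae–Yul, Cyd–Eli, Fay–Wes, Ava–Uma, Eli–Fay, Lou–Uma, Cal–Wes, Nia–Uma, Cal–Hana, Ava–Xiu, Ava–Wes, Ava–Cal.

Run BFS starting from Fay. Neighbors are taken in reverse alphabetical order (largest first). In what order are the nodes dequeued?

Fay, Yul, Wes, Eli, Bo, Uma, Nia, Mae, Ivy, Hana, Cal, Ava, Xiu, Lou, Cyd, Vic

Visit Fay; enqueue Yul, Wes, Eli, Bo → queue [Yul, Wes, Eli, Bo]
Visit Yul; enqueue Uma, Nia, Mae, Ivy, Hana → queue [Wes, Eli, Bo, Uma, Nia, Mae, Ivy, Hana]
Visit Wes; enqueue Cal, Ava → queue [Eli, Bo, Uma, Nia, Mae, Ivy, Hana, Cal, Ava]
Visit Eli; enqueue Xiu, Lou, Cyd → queue [Bo, Uma, Nia, Mae, Ivy, Hana, Cal, Ava, Xiu, Lou, Cyd]
Visit Bo; enqueue Vic → queue [Uma, Nia, Mae, Ivy, Hana, Cal, Ava, Xiu, Lou, Cyd, Vic]
Visit Uma → queue [Nia, Mae, Ivy, Hana, Cal, Ava, Xiu, Lou, Cyd, Vic]
Visit Nia → queue [Mae, Ivy, Hana, Cal, Ava, Xiu, Lou, Cyd, Vic]
Visit Mae → queue [Ivy, Hana, Cal, Ava, Xiu, Lou, Cyd, Vic]
Visit Ivy → queue [Hana, Cal, Ava, Xiu, Lou, Cyd, Vic]
Visit Hana → queue [Cal, Ava, Xiu, Lou, Cyd, Vic]
Visit Cal → queue [Ava, Xiu, Lou, Cyd, Vic]
Visit Ava → queue [Xiu, Lou, Cyd, Vic]
Visit Xiu → queue [Lou, Cyd, Vic]
Visit Lou → queue [Cyd, Vic]
Visit Cyd → queue [Vic]
Visit Vic → queue []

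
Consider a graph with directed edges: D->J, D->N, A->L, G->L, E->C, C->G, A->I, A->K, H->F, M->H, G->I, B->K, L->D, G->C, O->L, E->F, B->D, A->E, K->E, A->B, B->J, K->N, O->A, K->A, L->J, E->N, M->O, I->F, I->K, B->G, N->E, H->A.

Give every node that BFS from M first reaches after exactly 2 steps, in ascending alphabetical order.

Level 0: M
Level 1: H, O
Level 2: A, F, L
Level 3: B, D, E, I, J, K
Level 4: C, G, N

A, F, L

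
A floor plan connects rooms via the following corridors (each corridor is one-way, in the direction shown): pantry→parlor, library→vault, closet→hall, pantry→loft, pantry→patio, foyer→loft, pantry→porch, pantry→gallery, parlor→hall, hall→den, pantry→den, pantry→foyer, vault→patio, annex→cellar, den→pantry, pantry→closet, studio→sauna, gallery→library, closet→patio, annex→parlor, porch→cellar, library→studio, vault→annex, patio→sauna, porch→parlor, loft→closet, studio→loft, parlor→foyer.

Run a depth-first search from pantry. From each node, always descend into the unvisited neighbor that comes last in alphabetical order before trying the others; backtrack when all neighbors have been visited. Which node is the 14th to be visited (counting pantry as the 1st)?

vault

Visit pantry
pantry → porch
porch → parlor
parlor → hall
hall → den
parlor → foyer
foyer → loft
loft → closet
closet → patio
patio → sauna
porch → cellar
pantry → gallery
gallery → library
library → vault
vault → annex
library → studio

Visit order: pantry, porch, parlor, hall, den, foyer, loft, closet, patio, sauna, cellar, gallery, library, vault, annex, studio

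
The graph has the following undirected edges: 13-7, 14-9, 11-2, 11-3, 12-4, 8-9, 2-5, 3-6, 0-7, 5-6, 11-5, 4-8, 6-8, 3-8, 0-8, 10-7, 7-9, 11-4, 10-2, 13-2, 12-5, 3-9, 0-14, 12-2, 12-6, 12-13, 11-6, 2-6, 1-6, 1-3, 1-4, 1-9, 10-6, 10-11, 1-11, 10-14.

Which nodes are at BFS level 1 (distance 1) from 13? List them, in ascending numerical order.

Level 0: 13
Level 1: 2, 7, 12
Level 2: 0, 4, 5, 6, 9, 10, 11
Level 3: 1, 3, 8, 14

2, 7, 12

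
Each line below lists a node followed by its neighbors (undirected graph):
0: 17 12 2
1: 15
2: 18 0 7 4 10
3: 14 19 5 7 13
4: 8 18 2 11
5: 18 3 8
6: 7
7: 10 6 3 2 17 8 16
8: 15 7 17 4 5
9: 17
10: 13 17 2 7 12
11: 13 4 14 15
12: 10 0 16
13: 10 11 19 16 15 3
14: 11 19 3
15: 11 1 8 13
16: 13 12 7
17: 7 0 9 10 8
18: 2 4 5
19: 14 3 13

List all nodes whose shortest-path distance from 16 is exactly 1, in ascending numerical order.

Level 0: 16
Level 1: 7, 12, 13
Level 2: 0, 2, 3, 6, 8, 10, 11, 15, 17, 19
Level 3: 1, 4, 5, 9, 14, 18

7, 12, 13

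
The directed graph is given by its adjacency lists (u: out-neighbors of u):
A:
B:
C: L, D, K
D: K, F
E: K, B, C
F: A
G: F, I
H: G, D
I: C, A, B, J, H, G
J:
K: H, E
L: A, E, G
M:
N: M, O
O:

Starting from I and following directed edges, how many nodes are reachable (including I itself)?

12

BFS from I visits: I, A, B, C, G, H, J, D, K, L, F, E
Reachable nodes: 12 of 15 total.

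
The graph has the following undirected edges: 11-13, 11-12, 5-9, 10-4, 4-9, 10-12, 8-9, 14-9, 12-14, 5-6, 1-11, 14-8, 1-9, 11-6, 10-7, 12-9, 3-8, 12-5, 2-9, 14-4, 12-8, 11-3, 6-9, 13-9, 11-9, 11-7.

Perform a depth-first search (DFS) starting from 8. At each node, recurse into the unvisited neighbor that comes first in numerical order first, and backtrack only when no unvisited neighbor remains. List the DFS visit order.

8 -> 3 -> 11 -> 1 -> 9 -> 2 -> 4 -> 10 -> 7 -> 12 -> 5 -> 6 -> 14 -> 13

Visit 8
8 → 3
3 → 11
11 → 1
1 → 9
9 → 2
9 → 4
4 → 10
10 → 7
10 → 12
12 → 5
5 → 6
12 → 14
9 → 13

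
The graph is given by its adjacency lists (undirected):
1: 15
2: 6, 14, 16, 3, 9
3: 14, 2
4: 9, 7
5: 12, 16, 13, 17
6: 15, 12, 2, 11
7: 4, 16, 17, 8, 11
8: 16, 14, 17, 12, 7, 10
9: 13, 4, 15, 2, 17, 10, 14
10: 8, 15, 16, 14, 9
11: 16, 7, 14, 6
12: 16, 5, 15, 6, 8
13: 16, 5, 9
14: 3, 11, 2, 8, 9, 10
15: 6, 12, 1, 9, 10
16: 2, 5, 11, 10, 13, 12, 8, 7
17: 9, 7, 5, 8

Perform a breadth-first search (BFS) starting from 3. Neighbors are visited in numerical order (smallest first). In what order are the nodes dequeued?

Visit 3; enqueue 2, 14 → queue [2, 14]
Visit 2; enqueue 6, 9, 16 → queue [14, 6, 9, 16]
Visit 14; enqueue 8, 10, 11 → queue [6, 9, 16, 8, 10, 11]
Visit 6; enqueue 12, 15 → queue [9, 16, 8, 10, 11, 12, 15]
Visit 9; enqueue 4, 13, 17 → queue [16, 8, 10, 11, 12, 15, 4, 13, 17]
Visit 16; enqueue 5, 7 → queue [8, 10, 11, 12, 15, 4, 13, 17, 5, 7]
Visit 8 → queue [10, 11, 12, 15, 4, 13, 17, 5, 7]
Visit 10 → queue [11, 12, 15, 4, 13, 17, 5, 7]
Visit 11 → queue [12, 15, 4, 13, 17, 5, 7]
Visit 12 → queue [15, 4, 13, 17, 5, 7]
Visit 15; enqueue 1 → queue [4, 13, 17, 5, 7, 1]
Visit 4 → queue [13, 17, 5, 7, 1]
Visit 13 → queue [17, 5, 7, 1]
Visit 17 → queue [5, 7, 1]
Visit 5 → queue [7, 1]
Visit 7 → queue [1]
Visit 1 → queue []

3 → 2 → 14 → 6 → 9 → 16 → 8 → 10 → 11 → 12 → 15 → 4 → 13 → 17 → 5 → 7 → 1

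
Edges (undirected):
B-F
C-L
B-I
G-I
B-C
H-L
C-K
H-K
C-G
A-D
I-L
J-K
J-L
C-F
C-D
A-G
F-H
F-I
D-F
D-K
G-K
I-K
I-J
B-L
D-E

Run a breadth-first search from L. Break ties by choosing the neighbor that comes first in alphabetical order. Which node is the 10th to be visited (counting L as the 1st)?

Visit L; enqueue B, C, H, I, J → queue [B, C, H, I, J]
Visit B; enqueue F → queue [C, H, I, J, F]
Visit C; enqueue D, G, K → queue [H, I, J, F, D, G, K]
Visit H → queue [I, J, F, D, G, K]
Visit I → queue [J, F, D, G, K]
Visit J → queue [F, D, G, K]
Visit F → queue [D, G, K]
Visit D; enqueue A, E → queue [G, K, A, E]
Visit G → queue [K, A, E]
Visit K → queue [A, E]
Visit A → queue [E]
Visit E → queue []

Visit order: L, B, C, H, I, J, F, D, G, K, A, E

K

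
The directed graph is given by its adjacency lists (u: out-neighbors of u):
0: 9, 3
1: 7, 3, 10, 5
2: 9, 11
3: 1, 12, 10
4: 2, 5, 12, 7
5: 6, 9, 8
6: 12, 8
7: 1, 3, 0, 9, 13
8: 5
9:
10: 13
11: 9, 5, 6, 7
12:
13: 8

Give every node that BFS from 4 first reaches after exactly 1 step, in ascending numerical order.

Level 0: 4
Level 1: 2, 5, 7, 12
Level 2: 0, 1, 3, 6, 8, 9, 11, 13
Level 3: 10

2, 5, 7, 12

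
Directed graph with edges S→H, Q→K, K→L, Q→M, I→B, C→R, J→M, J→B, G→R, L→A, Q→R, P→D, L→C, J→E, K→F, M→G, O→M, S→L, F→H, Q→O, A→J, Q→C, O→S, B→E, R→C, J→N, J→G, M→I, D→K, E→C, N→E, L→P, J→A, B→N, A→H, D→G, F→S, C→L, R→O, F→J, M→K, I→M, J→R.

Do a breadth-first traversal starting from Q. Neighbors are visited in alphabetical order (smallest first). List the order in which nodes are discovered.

Visit Q; enqueue C, K, M, O, R → queue [C, K, M, O, R]
Visit C; enqueue L → queue [K, M, O, R, L]
Visit K; enqueue F → queue [M, O, R, L, F]
Visit M; enqueue G, I → queue [O, R, L, F, G, I]
Visit O; enqueue S → queue [R, L, F, G, I, S]
Visit R → queue [L, F, G, I, S]
Visit L; enqueue A, P → queue [F, G, I, S, A, P]
Visit F; enqueue H, J → queue [G, I, S, A, P, H, J]
Visit G → queue [I, S, A, P, H, J]
Visit I; enqueue B → queue [S, A, P, H, J, B]
Visit S → queue [A, P, H, J, B]
Visit A → queue [P, H, J, B]
Visit P; enqueue D → queue [H, J, B, D]
Visit H → queue [J, B, D]
Visit J; enqueue E, N → queue [B, D, E, N]
Visit B → queue [D, E, N]
Visit D → queue [E, N]
Visit E → queue [N]
Visit N → queue []

Q → C → K → M → O → R → L → F → G → I → S → A → P → H → J → B → D → E → N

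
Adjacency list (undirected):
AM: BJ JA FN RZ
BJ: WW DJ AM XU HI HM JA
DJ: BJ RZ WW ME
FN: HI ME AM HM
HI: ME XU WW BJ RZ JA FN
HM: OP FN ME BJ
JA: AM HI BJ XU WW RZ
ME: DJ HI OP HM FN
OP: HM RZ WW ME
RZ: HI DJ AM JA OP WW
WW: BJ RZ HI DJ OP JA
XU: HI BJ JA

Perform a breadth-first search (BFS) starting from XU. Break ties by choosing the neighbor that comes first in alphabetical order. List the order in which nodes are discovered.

Visit XU; enqueue BJ, HI, JA → queue [BJ, HI, JA]
Visit BJ; enqueue AM, DJ, HM, WW → queue [HI, JA, AM, DJ, HM, WW]
Visit HI; enqueue FN, ME, RZ → queue [JA, AM, DJ, HM, WW, FN, ME, RZ]
Visit JA → queue [AM, DJ, HM, WW, FN, ME, RZ]
Visit AM → queue [DJ, HM, WW, FN, ME, RZ]
Visit DJ → queue [HM, WW, FN, ME, RZ]
Visit HM; enqueue OP → queue [WW, FN, ME, RZ, OP]
Visit WW → queue [FN, ME, RZ, OP]
Visit FN → queue [ME, RZ, OP]
Visit ME → queue [RZ, OP]
Visit RZ → queue [OP]
Visit OP → queue []

XU → BJ → HI → JA → AM → DJ → HM → WW → FN → ME → RZ → OP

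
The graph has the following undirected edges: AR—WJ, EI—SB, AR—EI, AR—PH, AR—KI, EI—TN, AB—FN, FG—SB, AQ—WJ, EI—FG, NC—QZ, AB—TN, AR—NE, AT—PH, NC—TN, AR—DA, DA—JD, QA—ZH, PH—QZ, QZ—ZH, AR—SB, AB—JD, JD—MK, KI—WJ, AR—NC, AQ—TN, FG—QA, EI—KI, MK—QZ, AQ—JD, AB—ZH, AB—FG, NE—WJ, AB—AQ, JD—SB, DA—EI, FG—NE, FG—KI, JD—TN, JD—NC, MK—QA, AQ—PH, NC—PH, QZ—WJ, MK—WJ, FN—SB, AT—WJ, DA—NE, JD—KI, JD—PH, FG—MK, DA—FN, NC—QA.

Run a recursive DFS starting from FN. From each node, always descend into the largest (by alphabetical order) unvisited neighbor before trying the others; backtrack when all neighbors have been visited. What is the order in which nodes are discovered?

Visit FN
FN → SB
SB → JD
JD → TN
TN → NC
NC → QZ
QZ → ZH
ZH → QA
QA → MK
MK → WJ
WJ → NE
NE → FG
FG → KI
KI → EI
EI → DA
DA → AR
AR → PH
PH → AT
PH → AQ
AQ → AB

FN, SB, JD, TN, NC, QZ, ZH, QA, MK, WJ, NE, FG, KI, EI, DA, AR, PH, AT, AQ, AB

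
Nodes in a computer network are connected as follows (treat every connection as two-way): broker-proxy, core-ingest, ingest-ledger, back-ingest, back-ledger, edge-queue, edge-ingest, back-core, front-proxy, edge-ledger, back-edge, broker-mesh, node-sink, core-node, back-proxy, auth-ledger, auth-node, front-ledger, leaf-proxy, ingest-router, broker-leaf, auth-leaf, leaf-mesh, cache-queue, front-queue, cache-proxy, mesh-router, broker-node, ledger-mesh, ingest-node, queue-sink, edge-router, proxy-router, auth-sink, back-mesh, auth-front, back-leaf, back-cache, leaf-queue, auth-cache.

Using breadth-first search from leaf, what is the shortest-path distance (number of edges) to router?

Level 0: leaf
Level 1: auth, back, broker, mesh, proxy, queue
Level 2: cache, core, edge, front, ingest, ledger, node, router, sink
router first appears at level 2.

2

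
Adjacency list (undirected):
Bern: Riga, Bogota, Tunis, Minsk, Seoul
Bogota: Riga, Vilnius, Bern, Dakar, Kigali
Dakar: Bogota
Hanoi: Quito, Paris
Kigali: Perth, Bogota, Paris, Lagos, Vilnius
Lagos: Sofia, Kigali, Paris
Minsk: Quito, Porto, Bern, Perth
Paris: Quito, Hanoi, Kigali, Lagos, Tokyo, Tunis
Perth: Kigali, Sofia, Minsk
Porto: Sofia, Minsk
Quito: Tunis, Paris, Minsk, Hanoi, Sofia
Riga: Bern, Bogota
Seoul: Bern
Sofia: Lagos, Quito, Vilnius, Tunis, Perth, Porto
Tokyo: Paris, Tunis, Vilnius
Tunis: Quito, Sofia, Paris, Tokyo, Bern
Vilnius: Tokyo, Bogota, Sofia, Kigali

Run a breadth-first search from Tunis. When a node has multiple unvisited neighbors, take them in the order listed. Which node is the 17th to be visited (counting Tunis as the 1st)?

Visit Tunis; enqueue Quito, Sofia, Paris, Tokyo, Bern → queue [Quito, Sofia, Paris, Tokyo, Bern]
Visit Quito; enqueue Minsk, Hanoi → queue [Sofia, Paris, Tokyo, Bern, Minsk, Hanoi]
Visit Sofia; enqueue Lagos, Vilnius, Perth, Porto → queue [Paris, Tokyo, Bern, Minsk, Hanoi, Lagos, Vilnius, Perth, Porto]
Visit Paris; enqueue Kigali → queue [Tokyo, Bern, Minsk, Hanoi, Lagos, Vilnius, Perth, Porto, Kigali]
Visit Tokyo → queue [Bern, Minsk, Hanoi, Lagos, Vilnius, Perth, Porto, Kigali]
Visit Bern; enqueue Riga, Bogota, Seoul → queue [Minsk, Hanoi, Lagos, Vilnius, Perth, Porto, Kigali, Riga, Bogota, Seoul]
Visit Minsk → queue [Hanoi, Lagos, Vilnius, Perth, Porto, Kigali, Riga, Bogota, Seoul]
Visit Hanoi → queue [Lagos, Vilnius, Perth, Porto, Kigali, Riga, Bogota, Seoul]
Visit Lagos → queue [Vilnius, Perth, Porto, Kigali, Riga, Bogota, Seoul]
Visit Vilnius → queue [Perth, Porto, Kigali, Riga, Bogota, Seoul]
Visit Perth → queue [Porto, Kigali, Riga, Bogota, Seoul]
Visit Porto → queue [Kigali, Riga, Bogota, Seoul]
Visit Kigali → queue [Riga, Bogota, Seoul]
Visit Riga → queue [Bogota, Seoul]
Visit Bogota; enqueue Dakar → queue [Seoul, Dakar]
Visit Seoul → queue [Dakar]
Visit Dakar → queue []

Visit order: Tunis, Quito, Sofia, Paris, Tokyo, Bern, Minsk, Hanoi, Lagos, Vilnius, Perth, Porto, Kigali, Riga, Bogota, Seoul, Dakar

Dakar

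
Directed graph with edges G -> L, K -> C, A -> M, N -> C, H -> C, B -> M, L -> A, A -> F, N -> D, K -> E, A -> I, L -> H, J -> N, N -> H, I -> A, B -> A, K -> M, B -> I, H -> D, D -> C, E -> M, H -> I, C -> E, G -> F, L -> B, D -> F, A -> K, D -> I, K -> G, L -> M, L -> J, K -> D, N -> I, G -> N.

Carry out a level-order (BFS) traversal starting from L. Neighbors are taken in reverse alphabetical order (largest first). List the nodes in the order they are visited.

L, M, J, H, B, A, N, I, D, C, K, F, E, G

Visit L; enqueue M, J, H, B, A → queue [M, J, H, B, A]
Visit M → queue [J, H, B, A]
Visit J; enqueue N → queue [H, B, A, N]
Visit H; enqueue I, D, C → queue [B, A, N, I, D, C]
Visit B → queue [A, N, I, D, C]
Visit A; enqueue K, F → queue [N, I, D, C, K, F]
Visit N → queue [I, D, C, K, F]
Visit I → queue [D, C, K, F]
Visit D → queue [C, K, F]
Visit C; enqueue E → queue [K, F, E]
Visit K; enqueue G → queue [F, E, G]
Visit F → queue [E, G]
Visit E → queue [G]
Visit G → queue []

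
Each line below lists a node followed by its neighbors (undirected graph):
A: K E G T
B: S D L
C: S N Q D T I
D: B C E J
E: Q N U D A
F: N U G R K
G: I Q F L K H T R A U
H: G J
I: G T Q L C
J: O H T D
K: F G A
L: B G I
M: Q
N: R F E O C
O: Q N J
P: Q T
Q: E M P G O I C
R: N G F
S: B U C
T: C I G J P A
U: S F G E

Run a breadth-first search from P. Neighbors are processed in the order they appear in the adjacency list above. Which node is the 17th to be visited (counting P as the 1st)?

K

Visit P; enqueue Q, T → queue [Q, T]
Visit Q; enqueue E, M, G, O, I, C → queue [T, E, M, G, O, I, C]
Visit T; enqueue J, A → queue [E, M, G, O, I, C, J, A]
Visit E; enqueue N, U, D → queue [M, G, O, I, C, J, A, N, U, D]
Visit M → queue [G, O, I, C, J, A, N, U, D]
Visit G; enqueue F, L, K, H, R → queue [O, I, C, J, A, N, U, D, F, L, K, H, R]
Visit O → queue [I, C, J, A, N, U, D, F, L, K, H, R]
Visit I → queue [C, J, A, N, U, D, F, L, K, H, R]
Visit C; enqueue S → queue [J, A, N, U, D, F, L, K, H, R, S]
Visit J → queue [A, N, U, D, F, L, K, H, R, S]
Visit A → queue [N, U, D, F, L, K, H, R, S]
Visit N → queue [U, D, F, L, K, H, R, S]
Visit U → queue [D, F, L, K, H, R, S]
Visit D; enqueue B → queue [F, L, K, H, R, S, B]
Visit F → queue [L, K, H, R, S, B]
Visit L → queue [K, H, R, S, B]
Visit K → queue [H, R, S, B]
Visit H → queue [R, S, B]
Visit R → queue [S, B]
Visit S → queue [B]
Visit B → queue []

Visit order: P, Q, T, E, M, G, O, I, C, J, A, N, U, D, F, L, K, H, R, S, B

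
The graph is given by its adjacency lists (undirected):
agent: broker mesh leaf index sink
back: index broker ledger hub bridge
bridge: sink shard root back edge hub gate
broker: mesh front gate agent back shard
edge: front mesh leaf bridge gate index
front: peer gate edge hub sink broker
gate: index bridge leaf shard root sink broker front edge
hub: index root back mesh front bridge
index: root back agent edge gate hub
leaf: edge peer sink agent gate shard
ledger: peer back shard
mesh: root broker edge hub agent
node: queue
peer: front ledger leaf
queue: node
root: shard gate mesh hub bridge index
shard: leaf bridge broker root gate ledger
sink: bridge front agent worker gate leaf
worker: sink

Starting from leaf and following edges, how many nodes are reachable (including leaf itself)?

17

BFS from leaf visits: leaf, edge, peer, sink, agent, gate, shard, front, mesh, bridge, index, ledger, worker, broker, root, hub, back
Reachable nodes: 17 of 19 total.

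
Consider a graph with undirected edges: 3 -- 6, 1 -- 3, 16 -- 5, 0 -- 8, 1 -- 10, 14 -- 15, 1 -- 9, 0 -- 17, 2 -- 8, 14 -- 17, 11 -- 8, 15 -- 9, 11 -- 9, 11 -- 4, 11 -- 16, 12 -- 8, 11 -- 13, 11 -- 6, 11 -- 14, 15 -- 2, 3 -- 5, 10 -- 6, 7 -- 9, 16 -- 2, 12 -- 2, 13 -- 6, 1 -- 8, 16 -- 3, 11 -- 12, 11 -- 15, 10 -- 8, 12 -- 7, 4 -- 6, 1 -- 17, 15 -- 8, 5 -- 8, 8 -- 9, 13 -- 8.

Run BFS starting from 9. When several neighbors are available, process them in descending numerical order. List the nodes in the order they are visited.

Visit 9; enqueue 15, 11, 8, 7, 1 → queue [15, 11, 8, 7, 1]
Visit 15; enqueue 14, 2 → queue [11, 8, 7, 1, 14, 2]
Visit 11; enqueue 16, 13, 12, 6, 4 → queue [8, 7, 1, 14, 2, 16, 13, 12, 6, 4]
Visit 8; enqueue 10, 5, 0 → queue [7, 1, 14, 2, 16, 13, 12, 6, 4, 10, 5, 0]
Visit 7 → queue [1, 14, 2, 16, 13, 12, 6, 4, 10, 5, 0]
Visit 1; enqueue 17, 3 → queue [14, 2, 16, 13, 12, 6, 4, 10, 5, 0, 17, 3]
Visit 14 → queue [2, 16, 13, 12, 6, 4, 10, 5, 0, 17, 3]
Visit 2 → queue [16, 13, 12, 6, 4, 10, 5, 0, 17, 3]
Visit 16 → queue [13, 12, 6, 4, 10, 5, 0, 17, 3]
Visit 13 → queue [12, 6, 4, 10, 5, 0, 17, 3]
Visit 12 → queue [6, 4, 10, 5, 0, 17, 3]
Visit 6 → queue [4, 10, 5, 0, 17, 3]
Visit 4 → queue [10, 5, 0, 17, 3]
Visit 10 → queue [5, 0, 17, 3]
Visit 5 → queue [0, 17, 3]
Visit 0 → queue [17, 3]
Visit 17 → queue [3]
Visit 3 → queue []

9, 15, 11, 8, 7, 1, 14, 2, 16, 13, 12, 6, 4, 10, 5, 0, 17, 3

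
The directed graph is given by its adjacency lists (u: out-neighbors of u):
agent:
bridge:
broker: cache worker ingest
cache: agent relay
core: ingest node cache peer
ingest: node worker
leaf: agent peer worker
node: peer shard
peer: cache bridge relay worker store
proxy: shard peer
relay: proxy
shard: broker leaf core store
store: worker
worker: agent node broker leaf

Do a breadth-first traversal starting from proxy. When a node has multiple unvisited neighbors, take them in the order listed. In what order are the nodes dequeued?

proxy, shard, peer, broker, leaf, core, store, cache, bridge, relay, worker, ingest, agent, node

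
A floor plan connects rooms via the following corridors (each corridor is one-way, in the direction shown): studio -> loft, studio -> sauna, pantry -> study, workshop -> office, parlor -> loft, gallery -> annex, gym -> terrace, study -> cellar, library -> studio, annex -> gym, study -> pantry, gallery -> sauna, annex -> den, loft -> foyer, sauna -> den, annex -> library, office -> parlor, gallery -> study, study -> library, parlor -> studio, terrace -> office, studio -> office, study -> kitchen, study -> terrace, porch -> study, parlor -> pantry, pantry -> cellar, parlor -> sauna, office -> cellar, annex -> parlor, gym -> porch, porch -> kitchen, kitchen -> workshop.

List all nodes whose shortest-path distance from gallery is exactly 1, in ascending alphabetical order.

annex, sauna, study

Level 0: gallery
Level 1: annex, sauna, study
Level 2: cellar, den, gym, kitchen, library, pantry, parlor, terrace
Level 3: loft, office, porch, studio, workshop
Level 4: foyer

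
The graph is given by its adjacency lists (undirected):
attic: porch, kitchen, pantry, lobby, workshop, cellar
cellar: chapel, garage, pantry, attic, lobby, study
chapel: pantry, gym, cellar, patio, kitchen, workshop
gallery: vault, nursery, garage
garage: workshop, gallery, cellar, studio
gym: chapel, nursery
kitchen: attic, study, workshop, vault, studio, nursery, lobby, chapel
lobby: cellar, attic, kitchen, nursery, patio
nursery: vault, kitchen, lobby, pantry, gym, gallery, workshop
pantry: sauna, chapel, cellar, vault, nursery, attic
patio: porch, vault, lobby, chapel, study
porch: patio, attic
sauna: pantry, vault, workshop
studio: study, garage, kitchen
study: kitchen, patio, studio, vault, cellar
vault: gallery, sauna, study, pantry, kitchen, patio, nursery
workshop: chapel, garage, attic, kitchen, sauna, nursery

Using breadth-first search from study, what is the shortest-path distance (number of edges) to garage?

Level 0: study
Level 1: cellar, kitchen, patio, studio, vault
Level 2: attic, chapel, gallery, garage, lobby, nursery, pantry, porch, sauna, workshop
Level 3: gym
garage first appears at level 2.

2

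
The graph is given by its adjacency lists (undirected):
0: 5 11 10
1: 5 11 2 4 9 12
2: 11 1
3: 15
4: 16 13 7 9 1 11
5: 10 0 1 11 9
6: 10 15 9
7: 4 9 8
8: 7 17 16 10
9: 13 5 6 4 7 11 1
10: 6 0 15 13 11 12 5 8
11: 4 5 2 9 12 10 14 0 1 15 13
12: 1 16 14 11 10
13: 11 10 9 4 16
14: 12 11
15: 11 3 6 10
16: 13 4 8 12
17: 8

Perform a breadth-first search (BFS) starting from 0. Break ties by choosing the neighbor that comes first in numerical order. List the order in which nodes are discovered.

Visit 0; enqueue 5, 10, 11 → queue [5, 10, 11]
Visit 5; enqueue 1, 9 → queue [10, 11, 1, 9]
Visit 10; enqueue 6, 8, 12, 13, 15 → queue [11, 1, 9, 6, 8, 12, 13, 15]
Visit 11; enqueue 2, 4, 14 → queue [1, 9, 6, 8, 12, 13, 15, 2, 4, 14]
Visit 1 → queue [9, 6, 8, 12, 13, 15, 2, 4, 14]
Visit 9; enqueue 7 → queue [6, 8, 12, 13, 15, 2, 4, 14, 7]
Visit 6 → queue [8, 12, 13, 15, 2, 4, 14, 7]
Visit 8; enqueue 16, 17 → queue [12, 13, 15, 2, 4, 14, 7, 16, 17]
Visit 12 → queue [13, 15, 2, 4, 14, 7, 16, 17]
Visit 13 → queue [15, 2, 4, 14, 7, 16, 17]
Visit 15; enqueue 3 → queue [2, 4, 14, 7, 16, 17, 3]
Visit 2 → queue [4, 14, 7, 16, 17, 3]
Visit 4 → queue [14, 7, 16, 17, 3]
Visit 14 → queue [7, 16, 17, 3]
Visit 7 → queue [16, 17, 3]
Visit 16 → queue [17, 3]
Visit 17 → queue [3]
Visit 3 → queue []

0 5 10 11 1 9 6 8 12 13 15 2 4 14 7 16 17 3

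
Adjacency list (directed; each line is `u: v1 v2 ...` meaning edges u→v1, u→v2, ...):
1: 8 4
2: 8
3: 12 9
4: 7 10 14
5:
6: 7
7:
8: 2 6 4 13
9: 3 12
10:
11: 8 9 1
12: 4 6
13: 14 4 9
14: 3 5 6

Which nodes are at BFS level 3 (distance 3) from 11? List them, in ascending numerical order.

7, 10, 14

Level 0: 11
Level 1: 1, 8, 9
Level 2: 2, 3, 4, 6, 12, 13
Level 3: 7, 10, 14
Level 4: 5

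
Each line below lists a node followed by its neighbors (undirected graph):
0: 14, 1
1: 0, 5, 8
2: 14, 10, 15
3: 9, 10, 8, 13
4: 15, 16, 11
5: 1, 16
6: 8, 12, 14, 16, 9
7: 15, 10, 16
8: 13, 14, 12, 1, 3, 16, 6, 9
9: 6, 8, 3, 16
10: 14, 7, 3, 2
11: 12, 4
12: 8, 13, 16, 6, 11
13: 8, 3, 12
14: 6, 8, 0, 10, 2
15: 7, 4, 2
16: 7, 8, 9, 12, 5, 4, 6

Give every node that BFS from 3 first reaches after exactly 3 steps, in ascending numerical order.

Level 0: 3
Level 1: 8, 9, 10, 13
Level 2: 1, 2, 6, 7, 12, 14, 16
Level 3: 0, 4, 5, 11, 15

0, 4, 5, 11, 15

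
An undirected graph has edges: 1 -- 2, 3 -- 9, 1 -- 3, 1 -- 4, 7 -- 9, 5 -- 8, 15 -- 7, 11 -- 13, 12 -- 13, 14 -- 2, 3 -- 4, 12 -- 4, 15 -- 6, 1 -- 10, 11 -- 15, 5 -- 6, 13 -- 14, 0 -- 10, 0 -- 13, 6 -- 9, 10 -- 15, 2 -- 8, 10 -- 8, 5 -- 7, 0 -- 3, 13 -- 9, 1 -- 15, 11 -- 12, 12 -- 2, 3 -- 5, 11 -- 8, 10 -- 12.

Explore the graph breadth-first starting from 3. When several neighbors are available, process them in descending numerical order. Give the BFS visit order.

3, 9, 5, 4, 1, 0, 13, 7, 6, 8, 12, 15, 10, 2, 14, 11

Visit 3; enqueue 9, 5, 4, 1, 0 → queue [9, 5, 4, 1, 0]
Visit 9; enqueue 13, 7, 6 → queue [5, 4, 1, 0, 13, 7, 6]
Visit 5; enqueue 8 → queue [4, 1, 0, 13, 7, 6, 8]
Visit 4; enqueue 12 → queue [1, 0, 13, 7, 6, 8, 12]
Visit 1; enqueue 15, 10, 2 → queue [0, 13, 7, 6, 8, 12, 15, 10, 2]
Visit 0 → queue [13, 7, 6, 8, 12, 15, 10, 2]
Visit 13; enqueue 14, 11 → queue [7, 6, 8, 12, 15, 10, 2, 14, 11]
Visit 7 → queue [6, 8, 12, 15, 10, 2, 14, 11]
Visit 6 → queue [8, 12, 15, 10, 2, 14, 11]
Visit 8 → queue [12, 15, 10, 2, 14, 11]
Visit 12 → queue [15, 10, 2, 14, 11]
Visit 15 → queue [10, 2, 14, 11]
Visit 10 → queue [2, 14, 11]
Visit 2 → queue [14, 11]
Visit 14 → queue [11]
Visit 11 → queue []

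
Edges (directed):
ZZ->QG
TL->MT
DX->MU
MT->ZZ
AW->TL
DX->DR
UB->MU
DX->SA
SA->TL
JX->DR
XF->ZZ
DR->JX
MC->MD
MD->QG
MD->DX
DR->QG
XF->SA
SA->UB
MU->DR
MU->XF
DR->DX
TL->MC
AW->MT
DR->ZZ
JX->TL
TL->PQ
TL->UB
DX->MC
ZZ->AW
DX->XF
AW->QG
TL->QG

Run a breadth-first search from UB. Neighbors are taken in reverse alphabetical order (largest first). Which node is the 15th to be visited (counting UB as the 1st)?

Visit UB; enqueue MU → queue [MU]
Visit MU; enqueue XF, DR → queue [XF, DR]
Visit XF; enqueue ZZ, SA → queue [DR, ZZ, SA]
Visit DR; enqueue QG, JX, DX → queue [ZZ, SA, QG, JX, DX]
Visit ZZ; enqueue AW → queue [SA, QG, JX, DX, AW]
Visit SA; enqueue TL → queue [QG, JX, DX, AW, TL]
Visit QG → queue [JX, DX, AW, TL]
Visit JX → queue [DX, AW, TL]
Visit DX; enqueue MC → queue [AW, TL, MC]
Visit AW; enqueue MT → queue [TL, MC, MT]
Visit TL; enqueue PQ → queue [MC, MT, PQ]
Visit MC; enqueue MD → queue [MT, PQ, MD]
Visit MT → queue [PQ, MD]
Visit PQ → queue [MD]
Visit MD → queue []

Visit order: UB, MU, XF, DR, ZZ, SA, QG, JX, DX, AW, TL, MC, MT, PQ, MD

MD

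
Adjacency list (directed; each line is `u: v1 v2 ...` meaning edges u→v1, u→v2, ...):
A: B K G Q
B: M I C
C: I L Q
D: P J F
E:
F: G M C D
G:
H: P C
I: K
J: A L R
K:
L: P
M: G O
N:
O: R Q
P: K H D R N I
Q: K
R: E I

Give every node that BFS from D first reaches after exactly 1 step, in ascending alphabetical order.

F, J, P

Level 0: D
Level 1: F, J, P
Level 2: A, C, G, H, I, K, L, M, N, R
Level 3: B, E, O, Q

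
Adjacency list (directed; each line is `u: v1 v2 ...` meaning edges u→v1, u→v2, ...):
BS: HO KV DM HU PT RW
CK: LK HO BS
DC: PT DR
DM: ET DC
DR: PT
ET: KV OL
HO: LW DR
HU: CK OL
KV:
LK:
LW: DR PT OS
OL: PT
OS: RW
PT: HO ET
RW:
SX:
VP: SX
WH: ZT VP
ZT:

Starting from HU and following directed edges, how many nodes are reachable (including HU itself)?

15

BFS from HU visits: HU, CK, OL, LK, HO, BS, PT, LW, DR, KV, DM, RW, ET, OS, DC
Reachable nodes: 15 of 19 total.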